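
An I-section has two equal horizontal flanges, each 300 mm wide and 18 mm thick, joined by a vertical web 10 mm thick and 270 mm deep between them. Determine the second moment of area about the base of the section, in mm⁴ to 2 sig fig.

I_base ≈ 5.6 × 10⁸ mm⁴

Break the section into simple shapes (no overlaps), measuring from the bottom-left corner of the bounding box.
Bottom flange: 300 × 18, A = 5 400 mm², y = 9 mm, Ī = 145 800 mm⁴.
Web: 10 × 270, A = 2 700 mm², y = 153 mm, Ī = 16 402 500 mm⁴.
Top flange: 300 × 18, A = 5 400 mm², y = 297 mm, Ī = 145 800 mm⁴.
Transfer each piece to a horizontal axis along the bottom face using Ī + A·d² with d = y − 0:
  bottom flange: d = 9 mm → contributes +583 200 mm⁴
  web: d = 153 mm → contributes +79 606 800 mm⁴
  top flange: d = 297 mm → contributes +476 474 400 mm⁴
Total I = 556 664 400 mm⁴.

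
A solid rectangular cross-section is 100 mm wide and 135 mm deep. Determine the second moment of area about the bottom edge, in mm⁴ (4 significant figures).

The section: 100 × 135, A = 13 500 mm², y = 67.5 mm, Ī = 20 503 125 mm⁴.
Transfer it to the base of the section using Ī + A·d² with d = y − 0:
  the section: d = 67.5 mm → contributes +82 012 500 mm⁴
Total I = 82 012 500 mm⁴.

I_base ≈ 8.201 × 10⁷ mm⁴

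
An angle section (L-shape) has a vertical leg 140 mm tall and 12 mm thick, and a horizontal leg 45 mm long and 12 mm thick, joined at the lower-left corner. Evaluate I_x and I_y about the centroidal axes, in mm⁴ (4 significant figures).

I_x ≈ 4.061 × 10⁶ mm⁴, I_y ≈ 2.183 × 10⁵ mm⁴

Split into non-overlapping primitives; take the origin at the lower-left of the bounding box.
Vertical leg: 12 × 140, A = 1 680 mm², y = 70 mm, Ī = 2 744 000 mm⁴.
Horizontal leg (remainder): 33 × 12, A = 396 mm², y = 6 mm, Ī = 4 752 mm⁴.
Centroid: ȳ = ΣA·y / ΣA = 57.7919 mm.
Transfer each piece to the centroidal x-axis using Ī + A·d² with d = y − 57.7919:
  vertical leg: d = 12.2081 mm → contributes +2 994 383 mm⁴
  horizontal leg (remainder): d = -51.7919 mm → contributes +1 066 983 mm⁴
Total I = 4 061 366 mm⁴.
For the y-axis: x̄ = 10.2919 mm.
Repeating about the centroidal y-axis gives I_y = 218 331 mm⁴.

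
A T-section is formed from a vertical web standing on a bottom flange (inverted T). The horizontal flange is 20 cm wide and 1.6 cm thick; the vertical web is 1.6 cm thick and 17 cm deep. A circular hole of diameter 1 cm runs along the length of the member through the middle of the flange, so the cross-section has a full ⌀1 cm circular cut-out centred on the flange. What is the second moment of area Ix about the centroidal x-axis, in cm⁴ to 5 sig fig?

Ix ≈ 1918.9 cm⁴

Split into non-overlapping primitives; take the origin at the lower-left of the bounding box.
Flange: 20 × 1.6, A = 32 cm², y = 0.8 cm, Ī = 6.826667 cm⁴.
Web: 1.6 × 17, A = 27.2 cm², y = 10.1 cm, Ī = 655.0667 cm⁴.
Hole (subtracted): ⌀1, A = 0.7853982 cm², y = 0.8 cm, Ī = 0.04908739 cm⁴.
Centroid: ȳ = ΣA·y / ΣA = 5.130424 cm.
Transfer each piece to the centroidal x-axis using Ī + A·d² with d = y − 5.130424:
  flange: d = -4.330424 cm → contributes +606.909 cm⁴
  web: d = 4.969576 cm → contributes +1326.816 cm⁴
  hole: d = -4.330424 cm → contributes −14.77732 cm⁴
Total I = 1918.948 cm⁴.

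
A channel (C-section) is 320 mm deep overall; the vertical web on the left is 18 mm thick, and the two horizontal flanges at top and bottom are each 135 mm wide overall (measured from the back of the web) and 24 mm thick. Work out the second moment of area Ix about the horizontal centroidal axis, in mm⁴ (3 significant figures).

Decompose the section into non-overlapping parts with the origin at the bottom-left of its bounding rectangle.
Web: 18 × 320, A = 5 760 mm², y = 160 mm, Ī = 49 152 000 mm⁴.
Top flange (beyond web): 117 × 24, A = 2 808 mm², y = 308 mm, Ī = 134 784 mm⁴.
Bottom flange (beyond web): 117 × 24, A = 2 808 mm², y = 12 mm, Ī = 134 784 mm⁴.
By symmetry the centroid is at mid-height, ȳ = 160 mm.
Transfer each piece to the horizontal centroidal axis using Ī + A·d² with d = y − 160:
  web: d = 0 mm → contributes +49 152 000 mm⁴
  top flange (beyond web): d = 148 mm → contributes +61 641 216 mm⁴
  bottom flange (beyond web): d = -148 mm → contributes +61 641 216 mm⁴
Total I = 172 434 432 mm⁴.

Ix ≈ 1.72 × 10⁸ mm⁴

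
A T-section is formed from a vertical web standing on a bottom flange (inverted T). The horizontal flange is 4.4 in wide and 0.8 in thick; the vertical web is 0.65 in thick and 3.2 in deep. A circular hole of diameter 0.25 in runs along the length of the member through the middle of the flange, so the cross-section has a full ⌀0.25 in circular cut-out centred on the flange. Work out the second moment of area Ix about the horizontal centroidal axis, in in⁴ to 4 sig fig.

Split into non-overlapping primitives; take the origin at the lower-left of the bounding box.
Flange: 4.4 × 0.8, A = 3.52 in², y = 0.4 in, Ī = 0.187733 in⁴.
Web: 0.65 × 3.2, A = 2.08 in², y = 2.4 in, Ī = 1.77493 in⁴.
Hole (subtracted): ⌀0.25, A = 0.0490874 in², y = 0.4 in, Ī = 0.000191748 in⁴.
Centroid: ȳ = ΣA·y / ΣA = 1.14943 in.
Transfer each piece to the horizontal centroidal axis using Ī + A·d² with d = y − 1.14943:
  flange: d = -0.749426 in → contributes +2.16471 in⁴
  web: d = 1.25057 in → contributes +5.02792 in⁴
  hole: d = -0.749426 in → contributes −0.0277612 in⁴
Total I = 7.16486 in⁴.

Ix ≈ 7.165 in⁴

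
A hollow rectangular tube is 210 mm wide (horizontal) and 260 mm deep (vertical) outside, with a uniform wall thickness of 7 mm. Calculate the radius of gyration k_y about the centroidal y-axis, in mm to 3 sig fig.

k_y ≈ 85.2 mm

Treat the section as a set of non-overlapping primitives; coordinates are from the bounding-box lower-left.
Outer rectangle: 210 × 260, A = 54 600 mm², x = 105 mm, Ī = 200 655 000 mm⁴.
Inner void (subtracted): 196 × 246, A = 48 216 mm², x = 105 mm, Ī = 154 355 488 mm⁴.
By symmetry the centroid is at mid-width, x̄ = 105 mm.
All pieces are centred on the centroidal y-axis, so I = ΣĪ (holes subtracted) = 46 299 512 mm⁴.
Radius of gyration: k = √(I/A) = √(46 299 512 / 6 384) = 85.161 mm.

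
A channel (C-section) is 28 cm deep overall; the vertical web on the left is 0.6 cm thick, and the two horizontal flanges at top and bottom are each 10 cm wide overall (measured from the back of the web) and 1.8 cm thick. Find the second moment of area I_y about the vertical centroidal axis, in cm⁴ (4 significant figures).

Treat the section as a set of non-overlapping primitives; coordinates are from the bounding-box lower-left.
Web: 0.6 × 28, A = 16.8 cm², x = 0.3 cm, Ī = 0.504 cm⁴.
Top flange (beyond web): 9.4 × 1.8, A = 16.92 cm², x = 5.3 cm, Ī = 124.588 cm⁴.
Bottom flange (beyond web): 9.4 × 1.8, A = 16.92 cm², x = 5.3 cm, Ī = 124.588 cm⁴.
Centroid: x̄ = ΣA·x / ΣA = 3.64123 cm.
Transfer each piece to the vertical centroidal axis using Ī + A·d² with d = x − 3.64123:
  web: d = -3.34123 cm → contributes +188.056 cm⁴
  top flange (beyond web): d = 1.65877 cm → contributes +171.143 cm⁴
  bottom flange (beyond web): d = 1.65877 cm → contributes +171.143 cm⁴
Total I = 530.343 cm⁴.

I_y ≈ 530.3 cm⁴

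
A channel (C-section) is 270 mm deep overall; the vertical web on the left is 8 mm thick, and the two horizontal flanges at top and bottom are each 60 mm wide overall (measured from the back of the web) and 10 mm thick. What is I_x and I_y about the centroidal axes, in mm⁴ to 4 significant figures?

Treat the section as a set of non-overlapping primitives; coordinates are from the bounding-box lower-left.
Web: 8 × 270, A = 2 160 mm², y = 135 mm, Ī = 13 122 000 mm⁴.
Top flange (beyond web): 52 × 10, A = 520 mm², y = 265 mm, Ī = 4333.33 mm⁴.
Bottom flange (beyond web): 52 × 10, A = 520 mm², y = 5 mm, Ī = 4333.33 mm⁴.
By symmetry the centroid is at mid-height, ȳ = 135 mm.
Transfer each piece to the centroidal x-axis using Ī + A·d² with d = y − 135:
  web: d = 0 mm → contributes +13 122 000 mm⁴
  top flange (beyond web): d = 130 mm → contributes +8 792 333 mm⁴
  bottom flange (beyond web): d = -130 mm → contributes +8 792 333 mm⁴
Total I = 30 706 667 mm⁴.
For the y-axis: x̄ = 13.75 mm.
Repeating about the centroidal y-axis gives I_y = 877 667 mm⁴.

I_x ≈ 3.071 × 10⁷ mm⁴, I_y ≈ 8.777 × 10⁵ mm⁴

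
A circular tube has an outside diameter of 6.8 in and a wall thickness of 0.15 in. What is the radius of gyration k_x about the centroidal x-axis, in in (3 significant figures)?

k_x ≈ 2.35 in

Split into non-overlapping primitives; take the origin at the lower-left of the bounding box.
Outer circle: ⌀6.8, A = 36.317 in², y = 3.4 in, Ī = 104.96 in⁴.
Bore (subtracted): ⌀6.5, A = 33.183 in², y = 3.4 in, Ī = 87.624 in⁴.
By symmetry the centroid is at mid-height, ȳ = 3.4 in.
All pieces are centred on the centroidal x-axis, so I = ΣĪ (holes subtracted) = 17.332 in⁴.
Radius of gyration: k = √(I/A) = √(17.332 / 3.1337) = 2.3517 in.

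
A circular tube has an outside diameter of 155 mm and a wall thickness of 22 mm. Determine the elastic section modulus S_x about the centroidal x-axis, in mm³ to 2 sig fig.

Split into non-overlapping primitives; take the origin at the lower-left of the bounding box.
Outer circle: ⌀155, A = 18 869 mm², y = 77.5 mm, Ī = 28 333 269 mm⁴.
Bore (subtracted): ⌀111, A = 9 677 mm², y = 77.5 mm, Ī = 7 451 811 mm⁴.
By symmetry the centroid is at mid-height, ȳ = 77.5 mm.
All pieces are centred on the centroidal x-axis, so I = ΣĪ (holes subtracted) = 20 881 459 mm⁴.
Extreme fibre distance c = 77.5 mm; S = I/c = 269 438 mm³.

S_x ≈ 2.7 × 10⁵ mm³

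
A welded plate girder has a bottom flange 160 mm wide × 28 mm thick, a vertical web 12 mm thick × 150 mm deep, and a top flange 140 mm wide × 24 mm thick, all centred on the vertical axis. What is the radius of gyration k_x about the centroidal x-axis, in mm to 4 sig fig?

k_x ≈ 81.21 mm

Split into non-overlapping primitives; take the origin at the lower-left of the bounding box.
Bottom plate: 160 × 28, A = 4 480 mm², y = 14 mm, Ī = 292 693 mm⁴.
Web plate: 12 × 150, A = 1 800 mm², y = 103 mm, Ī = 3 375 000 mm⁴.
Top plate: 140 × 24, A = 3 360 mm², y = 190 mm, Ī = 161 280 mm⁴.
Centroid: ȳ = ΣA·y / ΣA = 91.9627 mm.
Transfer each piece to the centroidal x-axis using Ī + A·d² with d = y − 91.9627:
  bottom plate: d = -77.9627 mm → contributes +27 522 920 mm⁴
  web plate: d = 11.0373 mm → contributes +3 594 281 mm⁴
  top plate: d = 98.0373 mm → contributes +32 455 318 mm⁴
Total I = 63 572 520 mm⁴.
Radius of gyration: k = √(I/A) = √(63 572 520 / 9 640) = 81.2075 mm.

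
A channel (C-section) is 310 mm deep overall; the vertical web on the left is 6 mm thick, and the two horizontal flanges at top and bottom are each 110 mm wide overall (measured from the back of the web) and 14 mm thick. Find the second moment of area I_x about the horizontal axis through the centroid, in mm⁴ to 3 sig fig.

Treat the section as a set of non-overlapping primitives; coordinates are from the bounding-box lower-left.
Web: 6 × 310, A = 1 860 mm², y = 155 mm, Ī = 14 895 500 mm⁴.
Top flange (beyond web): 104 × 14, A = 1 456 mm², y = 303 mm, Ī = 23 781 mm⁴.
Bottom flange (beyond web): 104 × 14, A = 1 456 mm², y = 7 mm, Ī = 23 781 mm⁴.
By symmetry the centroid is at mid-height, ȳ = 155 mm.
Transfer each piece to the horizontal axis through the centroid using Ī + A·d² with d = y − 155:
  web: d = 0 mm → contributes +14 895 500 mm⁴
  top flange (beyond web): d = 148 mm → contributes +31 916 005 mm⁴
  bottom flange (beyond web): d = -148 mm → contributes +31 916 005 mm⁴
Total I = 78 727 511 mm⁴.

I_x ≈ 7.87 × 10⁷ mm⁴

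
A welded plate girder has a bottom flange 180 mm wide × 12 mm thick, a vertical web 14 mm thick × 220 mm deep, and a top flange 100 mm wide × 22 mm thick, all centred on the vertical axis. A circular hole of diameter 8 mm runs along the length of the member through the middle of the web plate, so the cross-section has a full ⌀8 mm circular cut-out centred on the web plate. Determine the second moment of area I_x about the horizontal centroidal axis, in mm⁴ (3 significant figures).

I_x ≈ 7.38 × 10⁷ mm⁴

Break the section into simple shapes (no overlaps), measuring from the bottom-left corner of the bounding box.
Bottom plate: 180 × 12, A = 2 160 mm², y = 6 mm, Ī = 25 920 mm⁴.
Web plate: 14 × 220, A = 3 080 mm², y = 122 mm, Ī = 12 422 667 mm⁴.
Top plate: 100 × 22, A = 2 200 mm², y = 243 mm, Ī = 88 733 mm⁴.
Hole (subtracted): ⌀8, A = 50.265 mm², y = 122 mm, Ī = 201.06 mm⁴.
Centroid: ȳ = ΣA·y / ΣA = 124.12 mm.
Transfer each piece to the horizontal centroidal axis using Ī + A·d² with d = y − 124.12:
  bottom plate: d = -118.12 mm → contributes +30 161 151 mm⁴
  web plate: d = -2.1164 mm → contributes +12 436 463 mm⁴
  top plate: d = 118.88 mm → contributes +31 181 990 mm⁴
  hole: d = -2.1164 mm → contributes −426.22 mm⁴
Total I = 73 779 178 mm⁴.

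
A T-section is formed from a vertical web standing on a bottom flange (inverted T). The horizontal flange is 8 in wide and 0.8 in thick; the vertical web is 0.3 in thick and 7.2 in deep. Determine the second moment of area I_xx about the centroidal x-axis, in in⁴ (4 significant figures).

I_xx ≈ 35.51 in⁴

Break the section into simple shapes (no overlaps), measuring from the bottom-left corner of the bounding box.
Flange: 8 × 0.8, A = 6.4 in², y = 0.4 in, Ī = 0.341333 in⁴.
Web: 0.3 × 7.2, A = 2.16 in², y = 4.4 in, Ī = 9.3312 in⁴.
Centroid: ȳ = ΣA·y / ΣA = 1.40935 in.
Transfer each piece to the centroidal x-axis using Ī + A·d² with d = y − 1.40935:
  flange: d = -1.00935 in → contributes +6.86152 in⁴
  web: d = 2.99065 in → contributes +28.6503 in⁴
Total I = 35.5118 in⁴.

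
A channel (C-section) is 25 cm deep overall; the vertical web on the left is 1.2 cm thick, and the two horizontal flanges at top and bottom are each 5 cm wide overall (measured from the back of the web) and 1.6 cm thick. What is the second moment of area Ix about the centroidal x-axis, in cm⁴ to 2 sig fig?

Ix ≈ 3200 cm⁴

Break the section into simple shapes (no overlaps), measuring from the bottom-left corner of the bounding box.
Web: 1.2 × 25, A = 30 cm², y = 12.5 cm, Ī = 1 563 cm⁴.
Top flange (beyond web): 3.8 × 1.6, A = 6.08 cm², y = 24.2 cm, Ī = 1.297 cm⁴.
Bottom flange (beyond web): 3.8 × 1.6, A = 6.08 cm², y = 0.8 cm, Ī = 1.297 cm⁴.
By symmetry the centroid is at mid-height, ȳ = 12.5 cm.
Transfer each piece to the centroidal x-axis using Ī + A·d² with d = y − 12.5:
  web: d = 0 cm → contributes +1 563 cm⁴
  top flange (beyond web): d = 11.7 cm → contributes +833.6 cm⁴
  bottom flange (beyond web): d = -11.7 cm → contributes +833.6 cm⁴
Total I = 3 230 cm⁴.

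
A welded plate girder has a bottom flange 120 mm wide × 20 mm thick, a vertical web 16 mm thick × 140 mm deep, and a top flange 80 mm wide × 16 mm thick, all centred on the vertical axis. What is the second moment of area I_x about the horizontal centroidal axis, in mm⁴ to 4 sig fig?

I_x ≈ 2.548 × 10⁷ mm⁴

Decompose the section into non-overlapping parts with the origin at the bottom-left of its bounding rectangle.
Bottom plate: 120 × 20, A = 2 400 mm², y = 10 mm, Ī = 80 000 mm⁴.
Web plate: 16 × 140, A = 2 240 mm², y = 90 mm, Ī = 3 658 667 mm⁴.
Top plate: 80 × 16, A = 1 280 mm², y = 168 mm, Ī = 27306.7 mm⁴.
Centroid: ȳ = ΣA·y / ΣA = 74.4324 mm.
Transfer each piece to the horizontal centroidal axis using Ī + A·d² with d = y − 74.4324:
  bottom plate: d = -64.4324 mm → contributes +10 043 692 mm⁴
  web plate: d = 15.5676 mm → contributes +4 201 529 mm⁴
  top plate: d = 93.5676 mm → contributes +11 233 565 mm⁴
Total I = 25 478 786 mm⁴.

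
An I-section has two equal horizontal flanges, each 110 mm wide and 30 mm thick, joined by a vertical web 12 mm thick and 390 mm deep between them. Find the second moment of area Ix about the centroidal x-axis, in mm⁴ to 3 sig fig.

Ix ≈ 3.51 × 10⁸ mm⁴

Treat the section as a set of non-overlapping primitives; coordinates are from the bounding-box lower-left.
Bottom flange: 110 × 30, A = 3 300 mm², y = 15 mm, Ī = 247 500 mm⁴.
Web: 12 × 390, A = 4 680 mm², y = 225 mm, Ī = 59 319 000 mm⁴.
Top flange: 110 × 30, A = 3 300 mm², y = 435 mm, Ī = 247 500 mm⁴.
By symmetry the centroid is at mid-height, ȳ = 225 mm.
Transfer each piece to the centroidal x-axis using Ī + A·d² with d = y − 225:
  bottom flange: d = -210 mm → contributes +145 777 500 mm⁴
  web: d = 0 mm → contributes +59 319 000 mm⁴
  top flange: d = 210 mm → contributes +145 777 500 mm⁴
Total I = 350 874 000 mm⁴.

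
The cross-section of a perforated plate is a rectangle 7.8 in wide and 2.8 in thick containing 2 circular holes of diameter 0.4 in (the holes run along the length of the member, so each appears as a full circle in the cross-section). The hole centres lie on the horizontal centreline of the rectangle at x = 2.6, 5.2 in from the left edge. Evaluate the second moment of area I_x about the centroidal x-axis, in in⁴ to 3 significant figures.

Split into non-overlapping primitives; take the origin at the lower-left of the bounding box.
Plate: 7.8 × 2.8, A = 21.84 in², y = 1.4 in, Ī = 14.269 in⁴.
Hole 1 (subtracted): ⌀0.4, A = 0.12566 in², y = 1.4 in, Ī = 0.0012566 in⁴.
Hole 2 (subtracted): ⌀0.4, A = 0.12566 in², y = 1.4 in, Ī = 0.0012566 in⁴.
By symmetry the centroid is at mid-height, ȳ = 1.4 in.
All pieces are centred on the centroidal x-axis, so I = ΣĪ (holes subtracted) = 14.266 in⁴.

I_x ≈ 14.3 in⁴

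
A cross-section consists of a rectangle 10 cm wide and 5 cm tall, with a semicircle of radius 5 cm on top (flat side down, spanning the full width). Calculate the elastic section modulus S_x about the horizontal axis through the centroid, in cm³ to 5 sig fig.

Break the section into simple shapes (no overlaps), measuring from the bottom-left corner of the bounding box.
Rectangular body: 10 × 5, A = 50 cm², y = 2.5 cm, Ī = 104.1667 cm⁴.
Semicircular cap: semicircle r = 5, A = 39.26991 cm², y = 7.122066 cm, Ī = 68.5981 cm⁴.
Centroid: ȳ = ΣA·y / ΣA = 4.533251 cm.
Transfer each piece to the horizontal axis through the centroid using Ī + A·d² with d = y − 4.533251:
  rectangular body: d = -2.033251 cm → contributes +310.8721 cm⁴
  semicircular cap: d = 2.588815 cm → contributes +331.7836 cm⁴
Total I = 642.6557 cm⁴.
Extreme fibre distance c = 5.466749 cm; S = I/c = 117.5572 cm³.

S_x ≈ 117.56 cm³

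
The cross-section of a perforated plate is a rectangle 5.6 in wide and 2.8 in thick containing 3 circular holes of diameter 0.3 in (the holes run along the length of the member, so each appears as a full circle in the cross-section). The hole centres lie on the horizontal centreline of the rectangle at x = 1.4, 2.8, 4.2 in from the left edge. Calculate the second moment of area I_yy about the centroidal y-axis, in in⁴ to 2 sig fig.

Treat the section as a set of non-overlapping primitives; coordinates are from the bounding-box lower-left.
Plate: 5.6 × 2.8, A = 15.68 in², x = 2.8 in, Ī = 40.98 in⁴.
Hole 1 (subtracted): ⌀0.3, A = 0.07069 in², x = 1.4 in, Ī = 0.0003976 in⁴.
Hole 2 (subtracted): ⌀0.3, A = 0.07069 in², x = 2.8 in, Ī = 0.0003976 in⁴.
Hole 3 (subtracted): ⌀0.3, A = 0.07069 in², x = 4.2 in, Ī = 0.0003976 in⁴.
By symmetry the centroid is at mid-width, x̄ = 2.8 in.
Transfer each piece to the centroidal y-axis using Ī + A·d² with d = x − 2.8:
  plate: d = 0 in → contributes +40.98 in⁴
  hole 1: d = -1.4 in → contributes −0.1389 in⁴
  hole 2: d = 0 in → contributes −0.0003976 in⁴
  hole 3: d = 1.4 in → contributes −0.1389 in⁴
Total I = 40.7 in⁴.

I_yy ≈ 41 in⁴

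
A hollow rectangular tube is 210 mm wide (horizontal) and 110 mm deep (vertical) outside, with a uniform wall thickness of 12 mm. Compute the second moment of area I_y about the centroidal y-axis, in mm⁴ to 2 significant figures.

Split into non-overlapping primitives; take the origin at the lower-left of the bounding box.
Outer rectangle: 210 × 110, A = 23 100 mm², x = 105 mm, Ī = 84 892 500 mm⁴.
Inner void (subtracted): 186 × 86, A = 15 996 mm², x = 105 mm, Ī = 46 116 468 mm⁴.
By symmetry the centroid is at mid-width, x̄ = 105 mm.
All pieces are centred on the centroidal y-axis, so I = ΣĪ (holes subtracted) = 38 776 032 mm⁴.

I_y ≈ 3.9 × 10⁷ mm⁴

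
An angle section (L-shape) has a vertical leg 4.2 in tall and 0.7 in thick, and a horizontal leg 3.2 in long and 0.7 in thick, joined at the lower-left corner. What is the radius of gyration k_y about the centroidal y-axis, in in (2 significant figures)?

Break the section into simple shapes (no overlaps), measuring from the bottom-left corner of the bounding box.
Vertical leg: 0.7 × 4.2, A = 2.94 in², x = 0.35 in, Ī = 0.1201 in⁴.
Horizontal leg (remainder): 2.5 × 0.7, A = 1.75 in², x = 1.95 in, Ī = 0.9115 in⁴.
Centroid: x̄ = ΣA·x / ΣA = 0.947 in.
Transfer each piece to the centroidal y-axis using Ī + A·d² with d = x − 0.947:
  vertical leg: d = -0.597 in → contributes +1.168 in⁴
  horizontal leg (remainder): d = 1.003 in → contributes +2.672 in⁴
Total I = 3.84 in⁴.
Radius of gyration: k = √(I/A) = √(3.84 / 4.69) = 0.9048 in.

k_y ≈ 0.90 in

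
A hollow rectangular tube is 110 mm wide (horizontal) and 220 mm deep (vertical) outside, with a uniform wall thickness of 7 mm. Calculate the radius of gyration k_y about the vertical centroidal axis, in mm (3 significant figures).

k_y ≈ 45.6 mm

Decompose the section into non-overlapping parts with the origin at the bottom-left of its bounding rectangle.
Outer rectangle: 110 × 220, A = 24 200 mm², x = 55 mm, Ī = 24 401 667 mm⁴.
Inner void (subtracted): 96 × 206, A = 19 776 mm², x = 55 mm, Ī = 15 187 968 mm⁴.
By symmetry the centroid is at mid-width, x̄ = 55 mm.
All pieces are centred on the vertical centroidal axis, so I = ΣĪ (holes subtracted) = 9 213 699 mm⁴.
Radius of gyration: k = √(I/A) = √(9 213 699 / 4 424) = 45.636 mm.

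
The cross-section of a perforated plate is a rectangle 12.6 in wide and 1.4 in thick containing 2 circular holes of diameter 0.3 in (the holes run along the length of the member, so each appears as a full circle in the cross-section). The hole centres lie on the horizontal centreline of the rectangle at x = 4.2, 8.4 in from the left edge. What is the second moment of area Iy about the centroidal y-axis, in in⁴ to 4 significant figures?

Split into non-overlapping primitives; take the origin at the lower-left of the bounding box.
Plate: 12.6 × 1.4, A = 17.64 in², x = 6.3 in, Ī = 233.377 in⁴.
Hole 1 (subtracted): ⌀0.3, A = 0.0706858 in², x = 4.2 in, Ī = 0.000397608 in⁴.
Hole 2 (subtracted): ⌀0.3, A = 0.0706858 in², x = 8.4 in, Ī = 0.000397608 in⁴.
By symmetry the centroid is at mid-width, x̄ = 6.3 in.
Transfer each piece to the centroidal y-axis using Ī + A·d² with d = x − 6.3:
  plate: d = 0 in → contributes +233.377 in⁴
  hole 1: d = -2.1 in → contributes −0.312122 in⁴
  hole 2: d = 2.1 in → contributes −0.312122 in⁴
Total I = 232.753 in⁴.

Iy ≈ 232.8 in⁴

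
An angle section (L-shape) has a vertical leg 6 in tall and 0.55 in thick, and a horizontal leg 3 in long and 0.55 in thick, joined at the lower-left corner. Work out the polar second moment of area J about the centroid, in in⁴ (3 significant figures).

Split into non-overlapping primitives; take the origin at the lower-left of the bounding box.
Vertical leg: 0.55 × 6, A = 3.3 in², y = 3 in, Ī = 9.9 in⁴.
Horizontal leg (remainder): 2.45 × 0.55, A = 1.3475 in², y = 0.275 in, Ī = 0.033968 in⁴.
Centroid: ȳ = ΣA·y / ΣA = 2.2099 in.
Transfer each piece to the centroidal x-axis using Ī + A·d² with d = y − 2.2099:
  vertical leg: d = 0.79009 in → contributes +11.96 in⁴
  horizontal leg (remainder): d = -1.9349 in → contributes +5.0788 in⁴
Total I = 17.039 in⁴.
For the y-axis: x̄ = 0.70991 in.
Repeating about the centroidal y-axis gives I_y = 2.91 in⁴.
Polar second moment: J = I_x + I_y = 19.949 in⁴.

J ≈ 19.9 in⁴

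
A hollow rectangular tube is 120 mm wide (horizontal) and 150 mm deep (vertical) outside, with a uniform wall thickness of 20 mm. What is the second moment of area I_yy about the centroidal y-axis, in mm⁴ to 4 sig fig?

I_yy ≈ 1.691 × 10⁷ mm⁴

Treat the section as a set of non-overlapping primitives; coordinates are from the bounding-box lower-left.
Outer rectangle: 120 × 150, A = 18 000 mm², x = 60 mm, Ī = 21 600 000 mm⁴.
Inner void (subtracted): 80 × 110, A = 8 800 mm², x = 60 mm, Ī = 4 693 333 mm⁴.
By symmetry the centroid is at mid-width, x̄ = 60 mm.
All pieces are centred on the centroidal y-axis, so I = ΣĪ (holes subtracted) = 16 906 667 mm⁴.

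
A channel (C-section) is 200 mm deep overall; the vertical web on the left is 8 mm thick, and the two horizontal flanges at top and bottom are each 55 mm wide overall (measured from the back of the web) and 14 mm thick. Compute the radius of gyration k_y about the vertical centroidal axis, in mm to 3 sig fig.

Split into non-overlapping primitives; take the origin at the lower-left of the bounding box.
Web: 8 × 200, A = 1 600 mm², x = 4 mm, Ī = 8533.3 mm⁴.
Top flange (beyond web): 47 × 14, A = 658 mm², x = 31.5 mm, Ī = 121 127 mm⁴.
Bottom flange (beyond web): 47 × 14, A = 658 mm², x = 31.5 mm, Ī = 121 127 mm⁴.
Centroid: x̄ = ΣA·x / ΣA = 16.411 mm.
Transfer each piece to the vertical centroidal axis using Ī + A·d² with d = x − 16.411:
  web: d = -12.411 mm → contributes +254 980 mm⁴
  top flange (beyond web): d = 15.089 mm → contributes +270 942 mm⁴
  bottom flange (beyond web): d = 15.089 mm → contributes +270 942 mm⁴
Total I = 796 864 mm⁴.
Radius of gyration: k = √(I/A) = √(796 864 / 2 916) = 16.531 mm.

k_y ≈ 16.5 mm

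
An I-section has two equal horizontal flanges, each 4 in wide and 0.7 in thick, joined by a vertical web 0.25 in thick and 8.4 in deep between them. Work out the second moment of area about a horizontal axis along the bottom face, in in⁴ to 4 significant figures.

Decompose the section into non-overlapping parts with the origin at the bottom-left of its bounding rectangle.
Bottom flange: 4 × 0.7, A = 2.8 in², y = 0.35 in, Ī = 0.114333 in⁴.
Web: 0.25 × 8.4, A = 2.1 in², y = 4.9 in, Ī = 12.348 in⁴.
Top flange: 4 × 0.7, A = 2.8 in², y = 9.45 in, Ī = 0.114333 in⁴.
Transfer each piece to the base of the section using Ī + A·d² with d = y − 0:
  bottom flange: d = 0.35 in → contributes +0.457333 in⁴
  web: d = 4.9 in → contributes +62.769 in⁴
  top flange: d = 9.45 in → contributes +250.161 in⁴
Total I = 313.388 in⁴.

I_base ≈ 313.4 in⁴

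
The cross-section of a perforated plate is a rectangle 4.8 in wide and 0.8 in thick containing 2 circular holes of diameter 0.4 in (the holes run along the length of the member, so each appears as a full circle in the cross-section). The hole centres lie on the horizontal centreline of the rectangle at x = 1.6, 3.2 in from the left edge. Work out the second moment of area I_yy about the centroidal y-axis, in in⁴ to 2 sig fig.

I_yy ≈ 7.2 in⁴

Decompose the section into non-overlapping parts with the origin at the bottom-left of its bounding rectangle.
Plate: 4.8 × 0.8, A = 3.84 in², x = 2.4 in, Ī = 7.373 in⁴.
Hole 1 (subtracted): ⌀0.4, A = 0.1257 in², x = 1.6 in, Ī = 0.001257 in⁴.
Hole 2 (subtracted): ⌀0.4, A = 0.1257 in², x = 3.2 in, Ī = 0.001257 in⁴.
By symmetry the centroid is at mid-width, x̄ = 2.4 in.
Transfer each piece to the centroidal y-axis using Ī + A·d² with d = x − 2.4:
  plate: d = 0 in → contributes +7.373 in⁴
  hole 1: d = -0.8 in → contributes −0.08168 in⁴
  hole 2: d = 0.8 in → contributes −0.08168 in⁴
Total I = 7.209 in⁴.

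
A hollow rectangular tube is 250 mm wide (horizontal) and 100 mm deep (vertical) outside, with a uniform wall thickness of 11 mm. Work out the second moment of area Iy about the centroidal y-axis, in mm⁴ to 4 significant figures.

Split into non-overlapping primitives; take the origin at the lower-left of the bounding box.
Outer rectangle: 250 × 100, A = 25 000 mm², x = 125 mm, Ī = 130 208 333 mm⁴.
Inner void (subtracted): 228 × 78, A = 17 784 mm², x = 125 mm, Ī = 77 040 288 mm⁴.
By symmetry the centroid is at mid-width, x̄ = 125 mm.
All pieces are centred on the centroidal y-axis, so I = ΣĪ (holes subtracted) = 53 168 045 mm⁴.

Iy ≈ 5.317 × 10⁷ mm⁴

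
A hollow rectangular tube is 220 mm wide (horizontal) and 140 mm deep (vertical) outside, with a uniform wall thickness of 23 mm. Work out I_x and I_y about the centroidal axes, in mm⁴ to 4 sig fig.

Treat the section as a set of non-overlapping primitives; coordinates are from the bounding-box lower-left.
Outer rectangle: 220 × 140, A = 30 800 mm², y = 70 mm, Ī = 50 306 667 mm⁴.
Inner void (subtracted): 174 × 94, A = 16 356 mm², y = 70 mm, Ī = 12 043 468 mm⁴.
By symmetry the centroid is at mid-height, ȳ = 70 mm.
All pieces are centred on the centroidal x-axis, so I = ΣĪ (holes subtracted) = 38 263 199 mm⁴.
Repeating about the centroidal y-axis gives I_y = 82 960 479 mm⁴.

I_x ≈ 3.826 × 10⁷ mm⁴, I_y ≈ 8.296 × 10⁷ mm⁴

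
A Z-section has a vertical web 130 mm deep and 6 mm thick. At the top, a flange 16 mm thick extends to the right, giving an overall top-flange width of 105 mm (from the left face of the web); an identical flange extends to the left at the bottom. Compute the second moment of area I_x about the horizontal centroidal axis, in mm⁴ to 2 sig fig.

Treat the section as a set of non-overlapping primitives; coordinates are from the bounding-box lower-left.
Web: 6 × 130, A = 780 mm², y = 65 mm, Ī = 1 098 500 mm⁴.
Top flange (beyond web): 99 × 16, A = 1 584 mm², y = 122 mm, Ī = 33 792 mm⁴.
Bottom flange (beyond web): 99 × 16, A = 1 584 mm², y = 8 mm, Ī = 33 792 mm⁴.
Centroid: ȳ = ΣA·y / ΣA = 65 mm.
Transfer each piece to the horizontal centroidal axis using Ī + A·d² with d = y − 65:
  web: d = 0 mm → contributes +1 098 500 mm⁴
  top flange (beyond web): d = 57 mm → contributes +5 180 208 mm⁴
  bottom flange (beyond web): d = -57 mm → contributes +5 180 208 mm⁴
Total I = 11 458 916 mm⁴.

I_x ≈ 1.1 × 10⁷ mm⁴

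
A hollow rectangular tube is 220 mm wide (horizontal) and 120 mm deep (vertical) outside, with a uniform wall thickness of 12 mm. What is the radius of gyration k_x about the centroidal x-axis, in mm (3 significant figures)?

Split into non-overlapping primitives; take the origin at the lower-left of the bounding box.
Outer rectangle: 220 × 120, A = 26 400 mm², y = 60 mm, Ī = 31 680 000 mm⁴.
Inner void (subtracted): 196 × 96, A = 18 816 mm², y = 60 mm, Ī = 14 450 688 mm⁴.
By symmetry the centroid is at mid-height, ȳ = 60 mm.
All pieces are centred on the centroidal x-axis, so I = ΣĪ (holes subtracted) = 17 229 312 mm⁴.
Radius of gyration: k = √(I/A) = √(17 229 312 / 7 584) = 47.663 mm.

k_x ≈ 47.7 mm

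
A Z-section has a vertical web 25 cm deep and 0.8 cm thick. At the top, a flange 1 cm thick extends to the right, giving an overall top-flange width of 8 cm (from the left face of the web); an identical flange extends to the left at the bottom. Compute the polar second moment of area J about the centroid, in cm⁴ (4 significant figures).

J ≈ 3410 cm⁴

Split into non-overlapping primitives; take the origin at the lower-left of the bounding box.
Web: 0.8 × 25, A = 20 cm², y = 12.5 cm, Ī = 1041.67 cm⁴.
Top flange (beyond web): 7.2 × 1, A = 7.2 cm², y = 24.5 cm, Ī = 0.6 cm⁴.
Bottom flange (beyond web): 7.2 × 1, A = 7.2 cm², y = 0.5 cm, Ī = 0.6 cm⁴.
Centroid: ȳ = ΣA·y / ΣA = 12.5 cm.
Transfer each piece to the centroidal x-axis using Ī + A·d² with d = y − 12.5:
  web: d = 0 cm → contributes +1041.67 cm⁴
  top flange (beyond web): d = 12 cm → contributes +1037.4 cm⁴
  bottom flange (beyond web): d = -12 cm → contributes +1037.4 cm⁴
Total I = 3116.47 cm⁴.
For the y-axis: x̄ = 7.6 cm.
Repeating about the centroidal y-axis gives I_y = 293.675 cm⁴.
Polar second moment: J = I_x + I_y = 3410.14 cm⁴.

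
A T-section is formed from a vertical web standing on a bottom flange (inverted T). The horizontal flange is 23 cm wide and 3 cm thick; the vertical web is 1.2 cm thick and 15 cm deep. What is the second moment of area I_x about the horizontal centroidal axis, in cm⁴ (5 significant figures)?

Split into non-overlapping primitives; take the origin at the lower-left of the bounding box.
Flange: 23 × 3, A = 69 cm², y = 1.5 cm, Ī = 51.75 cm⁴.
Web: 1.2 × 15, A = 18 cm², y = 10.5 cm, Ī = 337.5 cm⁴.
Centroid: ȳ = ΣA·y / ΣA = 3.362069 cm.
Transfer each piece to the horizontal centroidal axis using Ī + A·d² with d = y − 3.362069:
  flange: d = -1.862069 cm → contributes +290.9938 cm⁴
  web: d = 7.137931 cm → contributes +1254.601 cm⁴
Total I = 1545.595 cm⁴.

I_x ≈ 1545.6 cm⁴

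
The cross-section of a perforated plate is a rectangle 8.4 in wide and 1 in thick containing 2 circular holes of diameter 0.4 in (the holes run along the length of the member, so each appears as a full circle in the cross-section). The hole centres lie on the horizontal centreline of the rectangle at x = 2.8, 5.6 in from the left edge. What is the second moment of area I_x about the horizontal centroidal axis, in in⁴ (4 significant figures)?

Break the section into simple shapes (no overlaps), measuring from the bottom-left corner of the bounding box.
Plate: 8.4 × 1, A = 8.4 in², y = 0.5 in, Ī = 0.7 in⁴.
Hole 1 (subtracted): ⌀0.4, A = 0.125664 in², y = 0.5 in, Ī = 0.00125664 in⁴.
Hole 2 (subtracted): ⌀0.4, A = 0.125664 in², y = 0.5 in, Ī = 0.00125664 in⁴.
By symmetry the centroid is at mid-height, ȳ = 0.5 in.
All pieces are centred on the horizontal centroidal axis, so I = ΣĪ (holes subtracted) = 0.697487 in⁴.

I_x ≈ 0.6975 in⁴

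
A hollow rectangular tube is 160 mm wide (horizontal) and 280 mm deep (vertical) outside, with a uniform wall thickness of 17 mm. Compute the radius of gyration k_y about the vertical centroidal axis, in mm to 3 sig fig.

Split into non-overlapping primitives; take the origin at the lower-left of the bounding box.
Outer rectangle: 160 × 280, A = 44 800 mm², x = 80 mm, Ī = 95 573 333 mm⁴.
Inner void (subtracted): 126 × 246, A = 30 996 mm², x = 80 mm, Ī = 41 007 708 mm⁴.
By symmetry the centroid is at mid-width, x̄ = 80 mm.
All pieces are centred on the vertical centroidal axis, so I = ΣĪ (holes subtracted) = 54 565 625 mm⁴.
Radius of gyration: k = √(I/A) = √(54 565 625 / 13 804) = 62.872 mm.

k_y ≈ 62.9 mm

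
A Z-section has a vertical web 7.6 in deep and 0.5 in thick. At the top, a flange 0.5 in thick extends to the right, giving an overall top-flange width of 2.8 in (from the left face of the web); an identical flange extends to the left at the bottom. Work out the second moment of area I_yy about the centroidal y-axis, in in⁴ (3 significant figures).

Treat the section as a set of non-overlapping primitives; coordinates are from the bounding-box lower-left.
Web: 0.5 × 7.6, A = 3.8 in², x = 2.55 in, Ī = 0.079167 in⁴.
Top flange (beyond web): 2.3 × 0.5, A = 1.15 in², x = 3.95 in, Ī = 0.50696 in⁴.
Bottom flange (beyond web): 2.3 × 0.5, A = 1.15 in², x = 1.15 in, Ī = 0.50696 in⁴.
Centroid: x̄ = ΣA·x / ΣA = 2.55 in.
Transfer each piece to the centroidal y-axis using Ī + A·d² with d = x − 2.55:
  web: d = 0 in → contributes +0.079167 in⁴
  top flange (beyond web): d = 1.4 in → contributes +2.761 in⁴
  bottom flange (beyond web): d = -1.4 in → contributes +2.761 in⁴
Total I = 5.6011 in⁴.

I_yy ≈ 5.60 in⁴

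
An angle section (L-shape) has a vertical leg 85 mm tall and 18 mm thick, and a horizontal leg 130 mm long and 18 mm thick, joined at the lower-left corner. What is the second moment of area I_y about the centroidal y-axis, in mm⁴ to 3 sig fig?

Decompose the section into non-overlapping parts with the origin at the bottom-left of its bounding rectangle.
Vertical leg: 18 × 85, A = 1 530 mm², x = 9 mm, Ī = 41 310 mm⁴.
Horizontal leg (remainder): 112 × 18, A = 2 016 mm², x = 74 mm, Ī = 2 107 392 mm⁴.
Centroid: x̄ = ΣA·x / ΣA = 45.954 mm.
Transfer each piece to the centroidal y-axis using Ī + A·d² with d = x − 45.954:
  vertical leg: d = -36.954 mm → contributes +2 130 711 mm⁴
  horizontal leg (remainder): d = 28.046 mm → contributes +3 693 098 mm⁴
Total I = 5 823 809 mm⁴.

I_y ≈ 5.82 × 10⁶ mm⁴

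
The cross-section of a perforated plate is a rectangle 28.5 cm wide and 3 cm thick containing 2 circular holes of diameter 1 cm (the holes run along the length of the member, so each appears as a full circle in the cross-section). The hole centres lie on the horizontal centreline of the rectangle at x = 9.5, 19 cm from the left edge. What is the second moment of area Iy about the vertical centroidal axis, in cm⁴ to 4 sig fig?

Iy ≈ 5752 cm⁴

Decompose the section into non-overlapping parts with the origin at the bottom-left of its bounding rectangle.
Plate: 28.5 × 3, A = 85.5 cm², x = 14.25 cm, Ī = 5787.28 cm⁴.
Hole 1 (subtracted): ⌀1, A = 0.785398 cm², x = 9.5 cm, Ī = 0.0490874 cm⁴.
Hole 2 (subtracted): ⌀1, A = 0.785398 cm², x = 19 cm, Ī = 0.0490874 cm⁴.
By symmetry the centroid is at mid-width, x̄ = 14.25 cm.
Transfer each piece to the vertical centroidal axis using Ī + A·d² with d = x − 14.25:
  plate: d = 0 cm → contributes +5787.28 cm⁴
  hole 1: d = -4.75 cm → contributes −17.7696 cm⁴
  hole 2: d = 4.75 cm → contributes −17.7696 cm⁴
Total I = 5751.74 cm⁴.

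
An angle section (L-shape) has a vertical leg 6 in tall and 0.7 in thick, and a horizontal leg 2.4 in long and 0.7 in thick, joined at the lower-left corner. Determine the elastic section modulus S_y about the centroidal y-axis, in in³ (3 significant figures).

S_y ≈ 1.00 in³

Treat the section as a set of non-overlapping primitives; coordinates are from the bounding-box lower-left.
Vertical leg: 0.7 × 6, A = 4.2 in², x = 0.35 in, Ī = 0.1715 in⁴.
Horizontal leg (remainder): 1.7 × 0.7, A = 1.19 in², x = 1.55 in, Ī = 0.28659 in⁴.
Centroid: x̄ = ΣA·x / ΣA = 0.61494 in.
Transfer each piece to the centroidal y-axis using Ī + A·d² with d = x − 0.61494:
  vertical leg: d = -0.26494 in → contributes +0.4663 in⁴
  horizontal leg (remainder): d = 0.93506 in → contributes +1.3271 in⁴
Total I = 1.7934 in⁴.
Extreme fibre distance c = 1.7851 in; S = I/c = 1.0046 in³.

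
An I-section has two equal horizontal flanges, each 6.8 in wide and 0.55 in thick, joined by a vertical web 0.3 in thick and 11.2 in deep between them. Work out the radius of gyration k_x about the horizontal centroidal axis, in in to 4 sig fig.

k_x ≈ 5.203 in

Treat the section as a set of non-overlapping primitives; coordinates are from the bounding-box lower-left.
Bottom flange: 6.8 × 0.55, A = 3.74 in², y = 0.275 in, Ī = 0.0942792 in⁴.
Web: 0.3 × 11.2, A = 3.36 in², y = 6.15 in, Ī = 35.1232 in⁴.
Top flange: 6.8 × 0.55, A = 3.74 in², y = 12.025 in, Ī = 0.0942792 in⁴.
By symmetry the centroid is at mid-height, ȳ = 6.15 in.
Transfer each piece to the horizontal centroidal axis using Ī + A·d² with d = y − 6.15:
  bottom flange: d = -5.875 in → contributes +129.183 in⁴
  web: d = 0 in → contributes +35.1232 in⁴
  top flange: d = 5.875 in → contributes +129.183 in⁴
Total I = 293.489 in⁴.
Radius of gyration: k = √(I/A) = √(293.489 / 10.84) = 5.20333 in.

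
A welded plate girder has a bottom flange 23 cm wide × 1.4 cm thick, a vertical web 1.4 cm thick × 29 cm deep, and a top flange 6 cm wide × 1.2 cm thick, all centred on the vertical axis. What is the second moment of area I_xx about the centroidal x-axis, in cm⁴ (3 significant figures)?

Decompose the section into non-overlapping parts with the origin at the bottom-left of its bounding rectangle.
Bottom plate: 23 × 1.4, A = 32.2 cm², y = 0.7 cm, Ī = 5.2593 cm⁴.
Web plate: 1.4 × 29, A = 40.6 cm², y = 15.9 cm, Ī = 2845.4 cm⁴.
Top plate: 6 × 1.2, A = 7.2 cm², y = 31 cm, Ī = 0.864 cm⁴.
Centroid: ȳ = ΣA·y / ΣA = 11.141 cm.
Transfer each piece to the centroidal x-axis using Ī + A·d² with d = y − 11.141:
  bottom plate: d = -10.441 cm → contributes +3515.5 cm⁴
  web plate: d = 4.759 cm → contributes +3764.9 cm⁴
  top plate: d = 19.859 cm → contributes +2840.4 cm⁴
Total I = 10 121 cm⁴.

I_xx ≈ 1.01 × 10⁴ cm⁴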